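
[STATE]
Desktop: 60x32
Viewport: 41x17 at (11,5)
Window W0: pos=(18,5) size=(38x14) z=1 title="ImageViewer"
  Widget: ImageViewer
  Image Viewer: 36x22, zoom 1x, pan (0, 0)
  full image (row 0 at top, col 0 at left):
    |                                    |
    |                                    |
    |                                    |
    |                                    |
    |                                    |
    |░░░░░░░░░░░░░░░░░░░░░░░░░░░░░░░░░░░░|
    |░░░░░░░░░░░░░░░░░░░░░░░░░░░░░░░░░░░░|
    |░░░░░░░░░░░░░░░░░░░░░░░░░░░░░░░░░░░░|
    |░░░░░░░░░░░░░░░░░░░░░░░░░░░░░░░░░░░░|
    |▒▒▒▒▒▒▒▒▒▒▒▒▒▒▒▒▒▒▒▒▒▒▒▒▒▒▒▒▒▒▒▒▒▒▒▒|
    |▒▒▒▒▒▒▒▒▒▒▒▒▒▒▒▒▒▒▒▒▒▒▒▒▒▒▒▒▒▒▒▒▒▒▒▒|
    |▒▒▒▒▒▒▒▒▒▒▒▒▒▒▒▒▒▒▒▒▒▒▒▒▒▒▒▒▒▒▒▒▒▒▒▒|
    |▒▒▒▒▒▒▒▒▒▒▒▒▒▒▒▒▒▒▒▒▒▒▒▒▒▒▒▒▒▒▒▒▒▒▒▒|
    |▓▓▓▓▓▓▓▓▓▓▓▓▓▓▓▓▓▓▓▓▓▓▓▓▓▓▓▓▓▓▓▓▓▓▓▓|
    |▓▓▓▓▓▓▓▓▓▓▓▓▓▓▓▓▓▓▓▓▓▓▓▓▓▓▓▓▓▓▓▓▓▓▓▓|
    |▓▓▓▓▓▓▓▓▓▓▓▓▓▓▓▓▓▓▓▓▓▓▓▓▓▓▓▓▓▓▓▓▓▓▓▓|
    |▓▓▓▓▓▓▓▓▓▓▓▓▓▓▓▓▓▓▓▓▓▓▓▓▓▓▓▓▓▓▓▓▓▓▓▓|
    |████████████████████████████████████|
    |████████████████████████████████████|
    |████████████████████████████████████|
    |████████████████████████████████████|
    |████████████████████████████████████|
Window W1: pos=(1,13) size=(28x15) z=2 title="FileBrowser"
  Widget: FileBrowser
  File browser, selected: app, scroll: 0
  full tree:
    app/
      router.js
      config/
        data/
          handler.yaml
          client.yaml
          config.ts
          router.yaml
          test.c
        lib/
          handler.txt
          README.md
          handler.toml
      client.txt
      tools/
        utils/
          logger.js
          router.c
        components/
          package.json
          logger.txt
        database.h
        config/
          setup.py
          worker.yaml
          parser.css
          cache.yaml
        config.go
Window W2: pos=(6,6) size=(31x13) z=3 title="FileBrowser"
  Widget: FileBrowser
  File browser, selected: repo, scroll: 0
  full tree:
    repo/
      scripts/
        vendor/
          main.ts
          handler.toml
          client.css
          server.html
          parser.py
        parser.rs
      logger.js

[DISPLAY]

       ┏━━━━━━━━━━━━━━━━━━━━━━━━━━━━━━━━━
━━━━━━━━━━━━━━━━━━━━━━━━━┓               
eBrowser                 ┃───────────────
─────────────────────────┨               
] repo/                  ┃               
[+] scripts/             ┃               
logger.js                ┃               
                         ┃               
                         ┃░░░░░░░░░░░░░░░
                         ┃░░░░░░░░░░░░░░░
                         ┃░░░░░░░░░░░░░░░
                         ┃░░░░░░░░░░░░░░░
                         ┃▒▒▒▒▒▒▒▒▒▒▒▒▒▒▒
━━━━━━━━━━━━━━━━━━━━━━━━━┛━━━━━━━━━━━━━━━
t.txt            ┃                       
ools/            ┃                       
                 ┃                       


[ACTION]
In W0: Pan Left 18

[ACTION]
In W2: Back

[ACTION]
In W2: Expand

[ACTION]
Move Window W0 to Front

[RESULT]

       ┏━━━━━━━━━━━━━━━━━━━━━━━━━━━━━━━━━
━━━━━━━┃ ImageViewer                     
eBrowse┠─────────────────────────────────
───────┃                                 
] repo/┃                                 
[+] scr┃                                 
logger.┃                                 
       ┃                                 
       ┃░░░░░░░░░░░░░░░░░░░░░░░░░░░░░░░░░
       ┃░░░░░░░░░░░░░░░░░░░░░░░░░░░░░░░░░
       ┃░░░░░░░░░░░░░░░░░░░░░░░░░░░░░░░░░
       ┃░░░░░░░░░░░░░░░░░░░░░░░░░░░░░░░░░
       ┃▒▒▒▒▒▒▒▒▒▒▒▒▒▒▒▒▒▒▒▒▒▒▒▒▒▒▒▒▒▒▒▒▒
━━━━━━━┗━━━━━━━━━━━━━━━━━━━━━━━━━━━━━━━━━
t.txt            ┃                       
ools/            ┃                       
                 ┃                       


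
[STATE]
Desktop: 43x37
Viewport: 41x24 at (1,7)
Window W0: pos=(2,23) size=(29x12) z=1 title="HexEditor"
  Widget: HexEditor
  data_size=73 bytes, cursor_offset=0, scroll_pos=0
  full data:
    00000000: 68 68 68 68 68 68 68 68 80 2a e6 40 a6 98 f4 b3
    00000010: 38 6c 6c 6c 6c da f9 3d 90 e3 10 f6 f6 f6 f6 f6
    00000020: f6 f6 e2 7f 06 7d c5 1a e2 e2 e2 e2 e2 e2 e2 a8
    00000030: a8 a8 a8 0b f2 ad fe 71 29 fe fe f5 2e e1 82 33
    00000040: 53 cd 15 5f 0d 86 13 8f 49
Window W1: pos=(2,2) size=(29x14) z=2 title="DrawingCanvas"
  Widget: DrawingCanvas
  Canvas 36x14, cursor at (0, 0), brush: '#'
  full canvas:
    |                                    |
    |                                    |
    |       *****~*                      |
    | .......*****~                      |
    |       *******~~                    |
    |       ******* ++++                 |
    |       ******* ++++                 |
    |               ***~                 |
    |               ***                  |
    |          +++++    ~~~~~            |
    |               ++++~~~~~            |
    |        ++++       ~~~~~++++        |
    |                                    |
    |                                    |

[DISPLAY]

 ┃       *****~*             ┃           
 ┃ .......*****~             ┃           
 ┃       *******~~           ┃           
 ┃       ******* ++++        ┃           
 ┃       ******* ++++        ┃           
 ┃               ***~        ┃           
 ┃               ***         ┃           
 ┃          +++++    ~~~~~   ┃           
 ┗━━━━━━━━━━━━━━━━━━━━━━━━━━━┛           
                                         
                                         
                                         
                                         
                                         
                                         
                                         
 ┏━━━━━━━━━━━━━━━━━━━━━━━━━━━┓           
 ┃ HexEditor                 ┃           
 ┠───────────────────────────┨           
 ┃00000000  68 68 68 68 68 68┃           
 ┃00000010  38 6c 6c 6c 6c da┃           
 ┃00000020  f6 f6 e2 7f 06 7d┃           
 ┃00000030  a8 a8 a8 0b f2 ad┃           
 ┃00000040  53 cd 15 5f 0d 86┃           


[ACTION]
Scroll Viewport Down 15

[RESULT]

 ┃               ***         ┃           
 ┃          +++++    ~~~~~   ┃           
 ┗━━━━━━━━━━━━━━━━━━━━━━━━━━━┛           
                                         
                                         
                                         
                                         
                                         
                                         
                                         
 ┏━━━━━━━━━━━━━━━━━━━━━━━━━━━┓           
 ┃ HexEditor                 ┃           
 ┠───────────────────────────┨           
 ┃00000000  68 68 68 68 68 68┃           
 ┃00000010  38 6c 6c 6c 6c da┃           
 ┃00000020  f6 f6 e2 7f 06 7d┃           
 ┃00000030  a8 a8 a8 0b f2 ad┃           
 ┃00000040  53 cd 15 5f 0d 86┃           
 ┃                           ┃           
 ┃                           ┃           
 ┃                           ┃           
 ┗━━━━━━━━━━━━━━━━━━━━━━━━━━━┛           
                                         
                                         


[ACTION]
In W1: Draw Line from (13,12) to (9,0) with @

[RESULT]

 ┃               ***         ┃           
 ┃@@        +++++    ~~~~~   ┃           
 ┗━━━━━━━━━━━━━━━━━━━━━━━━━━━┛           
                                         
                                         
                                         
                                         
                                         
                                         
                                         
 ┏━━━━━━━━━━━━━━━━━━━━━━━━━━━┓           
 ┃ HexEditor                 ┃           
 ┠───────────────────────────┨           
 ┃00000000  68 68 68 68 68 68┃           
 ┃00000010  38 6c 6c 6c 6c da┃           
 ┃00000020  f6 f6 e2 7f 06 7d┃           
 ┃00000030  a8 a8 a8 0b f2 ad┃           
 ┃00000040  53 cd 15 5f 0d 86┃           
 ┃                           ┃           
 ┃                           ┃           
 ┃                           ┃           
 ┗━━━━━━━━━━━━━━━━━━━━━━━━━━━┛           
                                         
                                         


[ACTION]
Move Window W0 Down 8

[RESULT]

 ┃               ***         ┃           
 ┃@@        +++++    ~~~~~   ┃           
 ┗━━━━━━━━━━━━━━━━━━━━━━━━━━━┛           
                                         
                                         
                                         
                                         
                                         
                                         
                                         
                                         
                                         
 ┏━━━━━━━━━━━━━━━━━━━━━━━━━━━┓           
 ┃ HexEditor                 ┃           
 ┠───────────────────────────┨           
 ┃00000000  68 68 68 68 68 68┃           
 ┃00000010  38 6c 6c 6c 6c da┃           
 ┃00000020  f6 f6 e2 7f 06 7d┃           
 ┃00000030  a8 a8 a8 0b f2 ad┃           
 ┃00000040  53 cd 15 5f 0d 86┃           
 ┃                           ┃           
 ┃                           ┃           
 ┃                           ┃           
 ┗━━━━━━━━━━━━━━━━━━━━━━━━━━━┛           


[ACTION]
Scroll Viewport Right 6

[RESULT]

┃               ***         ┃            
┃@@        +++++    ~~~~~   ┃            
┗━━━━━━━━━━━━━━━━━━━━━━━━━━━┛            
                                         
                                         
                                         
                                         
                                         
                                         
                                         
                                         
                                         
┏━━━━━━━━━━━━━━━━━━━━━━━━━━━┓            
┃ HexEditor                 ┃            
┠───────────────────────────┨            
┃00000000  68 68 68 68 68 68┃            
┃00000010  38 6c 6c 6c 6c da┃            
┃00000020  f6 f6 e2 7f 06 7d┃            
┃00000030  a8 a8 a8 0b f2 ad┃            
┃00000040  53 cd 15 5f 0d 86┃            
┃                           ┃            
┃                           ┃            
┃                           ┃            
┗━━━━━━━━━━━━━━━━━━━━━━━━━━━┛            


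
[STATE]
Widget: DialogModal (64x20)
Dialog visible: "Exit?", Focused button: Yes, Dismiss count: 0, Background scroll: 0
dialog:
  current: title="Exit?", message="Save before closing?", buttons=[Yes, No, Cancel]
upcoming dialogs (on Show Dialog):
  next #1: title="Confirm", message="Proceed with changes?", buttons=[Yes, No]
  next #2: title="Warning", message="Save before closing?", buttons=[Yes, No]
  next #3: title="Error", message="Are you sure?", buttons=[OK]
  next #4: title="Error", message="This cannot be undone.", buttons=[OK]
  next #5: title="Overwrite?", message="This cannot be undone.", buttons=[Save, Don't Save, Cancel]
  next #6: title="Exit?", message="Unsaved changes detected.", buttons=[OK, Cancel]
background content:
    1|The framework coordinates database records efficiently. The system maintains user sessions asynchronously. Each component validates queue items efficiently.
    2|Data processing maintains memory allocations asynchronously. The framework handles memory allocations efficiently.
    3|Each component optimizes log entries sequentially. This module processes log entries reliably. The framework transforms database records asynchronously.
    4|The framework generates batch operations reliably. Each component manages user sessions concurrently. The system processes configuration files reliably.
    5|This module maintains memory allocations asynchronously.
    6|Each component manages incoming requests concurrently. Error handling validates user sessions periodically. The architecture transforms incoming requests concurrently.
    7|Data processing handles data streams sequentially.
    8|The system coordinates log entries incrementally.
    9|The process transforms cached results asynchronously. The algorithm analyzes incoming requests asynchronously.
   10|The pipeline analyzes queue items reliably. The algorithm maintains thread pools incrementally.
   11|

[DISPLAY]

The framework coordinates database records efficiently. The syst
Data processing maintains memory allocations asynchronously. The
Each component optimizes log entries sequentially. This module p
The framework generates batch operations reliably. Each componen
This module maintains memory allocations asynchronously.        
Each component manages incoming requests concurrently. Error han
Data processing handles data streams sequentially.              
The system coordinat┌──────────────────────┐ally.               
The process transfor│        Exit?         │ronously. The algori
The pipeline analyze│ Save before closing? │The algorithm mainta
                    │ [Yes]  No   Cancel   │                    
                    └──────────────────────┘                    
                                                                
                                                                
                                                                
                                                                
                                                                
                                                                
                                                                
                                                                


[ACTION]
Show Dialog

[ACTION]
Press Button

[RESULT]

The framework coordinates database records efficiently. The syst
Data processing maintains memory allocations asynchronously. The
Each component optimizes log entries sequentially. This module p
The framework generates batch operations reliably. Each componen
This module maintains memory allocations asynchronously.        
Each component manages incoming requests concurrently. Error han
Data processing handles data streams sequentially.              
The system coordinates log entries incrementally.               
The process transforms cached results asynchronously. The algori
The pipeline analyzes queue items reliably. The algorithm mainta
                                                                
                                                                
                                                                
                                                                
                                                                
                                                                
                                                                
                                                                
                                                                
                                                                


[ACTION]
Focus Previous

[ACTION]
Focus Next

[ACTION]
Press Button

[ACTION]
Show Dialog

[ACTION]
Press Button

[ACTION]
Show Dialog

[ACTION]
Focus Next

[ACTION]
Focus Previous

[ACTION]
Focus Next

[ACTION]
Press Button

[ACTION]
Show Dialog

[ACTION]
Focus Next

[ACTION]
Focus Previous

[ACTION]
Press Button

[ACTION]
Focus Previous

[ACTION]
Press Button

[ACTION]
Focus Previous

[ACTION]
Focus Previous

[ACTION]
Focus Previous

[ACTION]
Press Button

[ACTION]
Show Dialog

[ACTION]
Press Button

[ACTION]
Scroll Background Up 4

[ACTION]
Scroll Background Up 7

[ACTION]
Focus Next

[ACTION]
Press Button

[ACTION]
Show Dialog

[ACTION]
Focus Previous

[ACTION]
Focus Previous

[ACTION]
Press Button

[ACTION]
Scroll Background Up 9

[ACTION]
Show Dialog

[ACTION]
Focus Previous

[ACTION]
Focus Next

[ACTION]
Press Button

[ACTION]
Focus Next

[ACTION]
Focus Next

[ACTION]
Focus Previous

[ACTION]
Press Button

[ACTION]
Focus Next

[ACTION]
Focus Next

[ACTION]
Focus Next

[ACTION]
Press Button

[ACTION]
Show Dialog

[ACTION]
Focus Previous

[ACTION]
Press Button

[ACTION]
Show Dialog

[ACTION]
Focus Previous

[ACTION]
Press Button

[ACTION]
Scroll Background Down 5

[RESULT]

Each component manages incoming requests concurrently. Error han
Data processing handles data streams sequentially.              
The system coordinates log entries incrementally.               
The process transforms cached results asynchronously. The algori
The pipeline analyzes queue items reliably. The algorithm mainta
                                                                
                                                                
                                                                
                                                                
                                                                
                                                                
                                                                
                                                                
                                                                
                                                                
                                                                
                                                                
                                                                
                                                                
                                                                


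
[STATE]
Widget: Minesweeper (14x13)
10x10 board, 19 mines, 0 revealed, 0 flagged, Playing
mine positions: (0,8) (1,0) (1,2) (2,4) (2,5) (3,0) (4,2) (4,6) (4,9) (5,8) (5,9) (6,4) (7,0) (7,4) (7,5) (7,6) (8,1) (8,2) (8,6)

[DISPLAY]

■■■■■■■■■■    
■■■■■■■■■■    
■■■■■■■■■■    
■■■■■■■■■■    
■■■■■■■■■■    
■■■■■■■■■■    
■■■■■■■■■■    
■■■■■■■■■■    
■■■■■■■■■■    
■■■■■■■■■■    
              
              
              


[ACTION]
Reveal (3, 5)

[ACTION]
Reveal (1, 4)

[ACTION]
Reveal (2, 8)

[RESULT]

■■■■■■■■■■    
■■■■2■1111    
■■■■■■1       
■■■■■32111    
■■■■■■■■■■    
■■■■■■■■■■    
■■■■■■■■■■    
■■■■■■■■■■    
■■■■■■■■■■    
■■■■■■■■■■    
              
              
              


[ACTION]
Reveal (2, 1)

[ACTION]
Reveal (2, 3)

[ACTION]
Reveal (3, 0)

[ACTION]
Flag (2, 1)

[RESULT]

■■■■■■■■✹■    
✹■✹■2■1111    
■3■2✹✹1       
✹■■■■32111    
■■✹■■■✹■■✹    
■■■■■■■■✹✹    
■■■■✹■■■■■    
✹■■■✹✹✹■■■    
■✹✹■■■✹■■■    
■■■■■■■■■■    
              
              
              


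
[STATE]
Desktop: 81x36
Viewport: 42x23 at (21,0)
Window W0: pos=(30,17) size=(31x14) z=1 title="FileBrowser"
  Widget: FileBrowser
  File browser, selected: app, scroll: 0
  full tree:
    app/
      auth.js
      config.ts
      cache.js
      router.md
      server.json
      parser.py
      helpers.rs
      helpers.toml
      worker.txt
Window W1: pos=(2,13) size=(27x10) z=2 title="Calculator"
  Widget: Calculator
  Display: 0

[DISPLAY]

                                          
                                          
                                          
                                          
                                          
                                          
                                          
                                          
                                          
                                          
                                          
                                          
                                          
━━━━━━━┓                                  
       ┃                                  
───────┨                                  
      0┃                                  
       ┃ ┏━━━━━━━━━━━━━━━━━━━━━━━━━━━━━┓  
       ┃ ┃ FileBrowser                 ┃  
       ┃ ┠─────────────────────────────┨  
       ┃ ┃> [-] app/                   ┃  
       ┃ ┃    auth.js                  ┃  
━━━━━━━┛ ┃    config.ts                ┃  


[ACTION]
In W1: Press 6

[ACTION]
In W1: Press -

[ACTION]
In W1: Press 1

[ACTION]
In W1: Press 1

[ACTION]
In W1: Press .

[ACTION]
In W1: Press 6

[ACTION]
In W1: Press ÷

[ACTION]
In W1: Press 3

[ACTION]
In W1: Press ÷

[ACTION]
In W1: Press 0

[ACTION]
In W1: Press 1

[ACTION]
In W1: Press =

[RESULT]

                                          
                                          
                                          
                                          
                                          
                                          
                                          
                                          
                                          
                                          
                                          
                                          
                                          
━━━━━━━┓                                  
       ┃                                  
───────┨                                  
6666667┃                                  
       ┃ ┏━━━━━━━━━━━━━━━━━━━━━━━━━━━━━┓  
       ┃ ┃ FileBrowser                 ┃  
       ┃ ┠─────────────────────────────┨  
       ┃ ┃> [-] app/                   ┃  
       ┃ ┃    auth.js                  ┃  
━━━━━━━┛ ┃    config.ts                ┃  


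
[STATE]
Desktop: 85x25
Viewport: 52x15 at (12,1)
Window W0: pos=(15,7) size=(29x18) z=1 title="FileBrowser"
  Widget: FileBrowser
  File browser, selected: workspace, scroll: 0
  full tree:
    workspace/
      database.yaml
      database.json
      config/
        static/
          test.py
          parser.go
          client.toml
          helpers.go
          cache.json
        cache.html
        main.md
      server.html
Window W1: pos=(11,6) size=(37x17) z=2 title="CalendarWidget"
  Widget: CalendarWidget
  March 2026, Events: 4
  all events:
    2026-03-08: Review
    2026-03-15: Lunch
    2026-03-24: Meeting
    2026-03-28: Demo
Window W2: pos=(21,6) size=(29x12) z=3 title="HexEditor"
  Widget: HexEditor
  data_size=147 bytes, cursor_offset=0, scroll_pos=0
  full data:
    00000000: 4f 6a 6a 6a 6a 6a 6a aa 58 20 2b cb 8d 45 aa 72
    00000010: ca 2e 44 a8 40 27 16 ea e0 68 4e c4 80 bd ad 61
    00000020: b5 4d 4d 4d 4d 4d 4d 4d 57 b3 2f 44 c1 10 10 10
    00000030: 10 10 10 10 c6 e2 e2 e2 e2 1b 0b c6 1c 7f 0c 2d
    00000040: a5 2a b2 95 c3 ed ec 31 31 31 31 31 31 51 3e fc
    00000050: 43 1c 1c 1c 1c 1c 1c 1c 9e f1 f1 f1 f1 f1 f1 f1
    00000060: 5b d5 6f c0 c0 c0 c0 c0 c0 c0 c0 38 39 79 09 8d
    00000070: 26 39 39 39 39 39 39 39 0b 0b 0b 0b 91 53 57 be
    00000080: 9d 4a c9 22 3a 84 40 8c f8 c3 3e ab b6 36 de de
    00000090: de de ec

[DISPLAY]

                                                    
                                                    
                                                    
                                                    
                                                    
━━━━━━━━━┏━━━━━━━━━━━━━━━━━━━━━━━━━━━┓              
 Calendar┃ HexEditor                 ┃              
─────────┠───────────────────────────┨              
         ┃00000000  4F 6a 6a 6a 6a 6a┃              
Mo Tu We ┃00000010  ca 2e 44 a8 40 27┃              
         ┃00000020  b5 4d 4d 4d 4d 4d┃              
 2  3  4 ┃00000030  10 10 10 10 c6 e2┃              
 9 10 11 ┃00000040  a5 2a b2 95 c3 ed┃              
16 17 18 ┃00000050  43 1c 1c 1c 1c 1c┃              
23 24* 25┃00000060  5b d5 6f c0 c0 c0┃              


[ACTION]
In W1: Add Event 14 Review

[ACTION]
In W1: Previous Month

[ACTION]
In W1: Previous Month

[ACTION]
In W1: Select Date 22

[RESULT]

                                                    
                                                    
                                                    
                                                    
                                                    
━━━━━━━━━┏━━━━━━━━━━━━━━━━━━━━━━━━━━━┓              
 Calendar┃ HexEditor                 ┃              
─────────┠───────────────────────────┨              
         ┃00000000  4F 6a 6a 6a 6a 6a┃              
Mo Tu We ┃00000010  ca 2e 44 a8 40 27┃              
         ┃00000020  b5 4d 4d 4d 4d 4d┃              
 5  6  7 ┃00000030  10 10 10 10 c6 e2┃              
12 13 14 ┃00000040  a5 2a b2 95 c3 ed┃              
19 20 21 ┃00000050  43 1c 1c 1c 1c 1c┃              
26 27 28 ┃00000060  5b d5 6f c0 c0 c0┃              


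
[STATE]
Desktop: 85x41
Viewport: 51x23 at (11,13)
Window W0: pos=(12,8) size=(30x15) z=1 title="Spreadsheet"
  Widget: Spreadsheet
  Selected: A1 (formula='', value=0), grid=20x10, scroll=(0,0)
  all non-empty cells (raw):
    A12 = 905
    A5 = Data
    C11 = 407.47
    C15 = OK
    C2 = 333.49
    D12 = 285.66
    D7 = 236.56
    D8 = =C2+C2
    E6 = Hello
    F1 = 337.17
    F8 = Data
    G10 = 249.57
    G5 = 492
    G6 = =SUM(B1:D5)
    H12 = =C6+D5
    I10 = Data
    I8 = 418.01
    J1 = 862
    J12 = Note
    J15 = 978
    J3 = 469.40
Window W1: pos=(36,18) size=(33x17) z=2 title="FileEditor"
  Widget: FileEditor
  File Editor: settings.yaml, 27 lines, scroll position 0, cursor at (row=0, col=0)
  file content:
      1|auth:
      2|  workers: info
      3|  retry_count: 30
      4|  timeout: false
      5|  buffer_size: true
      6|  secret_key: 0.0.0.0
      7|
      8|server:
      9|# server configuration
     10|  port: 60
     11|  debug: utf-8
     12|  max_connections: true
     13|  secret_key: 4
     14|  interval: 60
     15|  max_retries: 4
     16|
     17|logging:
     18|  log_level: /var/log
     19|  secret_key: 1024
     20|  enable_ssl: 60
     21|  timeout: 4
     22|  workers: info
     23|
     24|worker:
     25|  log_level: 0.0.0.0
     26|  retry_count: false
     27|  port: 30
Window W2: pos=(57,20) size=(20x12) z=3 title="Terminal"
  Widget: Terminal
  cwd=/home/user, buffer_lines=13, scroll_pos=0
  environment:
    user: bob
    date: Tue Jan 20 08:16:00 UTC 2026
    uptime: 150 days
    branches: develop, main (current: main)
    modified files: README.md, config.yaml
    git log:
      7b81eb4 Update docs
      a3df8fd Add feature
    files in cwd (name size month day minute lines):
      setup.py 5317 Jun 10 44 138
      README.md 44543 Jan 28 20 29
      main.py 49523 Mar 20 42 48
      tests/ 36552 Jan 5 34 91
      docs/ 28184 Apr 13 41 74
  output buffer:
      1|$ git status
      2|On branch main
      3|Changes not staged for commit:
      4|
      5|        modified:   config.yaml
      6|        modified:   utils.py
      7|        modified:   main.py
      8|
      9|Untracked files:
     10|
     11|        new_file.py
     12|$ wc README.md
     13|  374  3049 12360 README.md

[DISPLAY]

 ┃----------------------------┃                    
 ┃  1      [0]       0       0┃                    
 ┃  2        0       0  333.49┃                    
 ┃  3        0       0       0┃                    
 ┃  4        0       0       0┃                    
 ┃  5 Data           0   ┏━━━━━━━━━━━━━━━━━━━━━━━━━
 ┃  6        0       0   ┃ FileEditor              
 ┃  7        0       0   ┠────────────────────┏━━━━
 ┃  8        0       0   ┃█uth:               ┃ Ter
 ┗━━━━━━━━━━━━━━━━━━━━━━━┃  workers: info     ┠────
                         ┃  retry_count: 30   ┃$ gi
                         ┃  timeout: false    ┃On b
                         ┃  buffer_size: true ┃Chan
                         ┃  secret_key: 0.0.0.┃    
                         ┃                    ┃    
                         ┃server:             ┃    
                         ┃# server configurati┃    
                         ┃  port: 60          ┃    
                         ┃  debug: utf-8      ┗━━━━
                         ┃  max_connections: true  
                         ┃  secret_key: 4          
                         ┗━━━━━━━━━━━━━━━━━━━━━━━━━
                                                   


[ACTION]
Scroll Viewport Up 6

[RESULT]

                                                   
 ┏━━━━━━━━━━━━━━━━━━━━━━━━━━━━┓                    
 ┃ Spreadsheet                ┃                    
 ┠────────────────────────────┨                    
 ┃A1:                         ┃                    
 ┃       A       B       C    ┃                    
 ┃----------------------------┃                    
 ┃  1      [0]       0       0┃                    
 ┃  2        0       0  333.49┃                    
 ┃  3        0       0       0┃                    
 ┃  4        0       0       0┃                    
 ┃  5 Data           0   ┏━━━━━━━━━━━━━━━━━━━━━━━━━
 ┃  6        0       0   ┃ FileEditor              
 ┃  7        0       0   ┠────────────────────┏━━━━
 ┃  8        0       0   ┃█uth:               ┃ Ter
 ┗━━━━━━━━━━━━━━━━━━━━━━━┃  workers: info     ┠────
                         ┃  retry_count: 30   ┃$ gi
                         ┃  timeout: false    ┃On b
                         ┃  buffer_size: true ┃Chan
                         ┃  secret_key: 0.0.0.┃    
                         ┃                    ┃    
                         ┃server:             ┃    
                         ┃# server configurati┃    


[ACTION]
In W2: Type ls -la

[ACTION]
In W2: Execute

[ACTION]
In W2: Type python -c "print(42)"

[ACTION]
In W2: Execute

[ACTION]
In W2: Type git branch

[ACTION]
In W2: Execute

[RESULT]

                                                   
 ┏━━━━━━━━━━━━━━━━━━━━━━━━━━━━┓                    
 ┃ Spreadsheet                ┃                    
 ┠────────────────────────────┨                    
 ┃A1:                         ┃                    
 ┃       A       B       C    ┃                    
 ┃----------------------------┃                    
 ┃  1      [0]       0       0┃                    
 ┃  2        0       0  333.49┃                    
 ┃  3        0       0       0┃                    
 ┃  4        0       0       0┃                    
 ┃  5 Data           0   ┏━━━━━━━━━━━━━━━━━━━━━━━━━
 ┃  6        0       0   ┃ FileEditor              
 ┃  7        0       0   ┠────────────────────┏━━━━
 ┃  8        0       0   ┃█uth:               ┃ Ter
 ┗━━━━━━━━━━━━━━━━━━━━━━━┃  workers: info     ┠────
                         ┃  retry_count: 30   ┃drwx
                         ┃  timeout: false    ┃drwx
                         ┃  buffer_size: true ┃$ py
                         ┃  secret_key: 0.0.0.┃42  
                         ┃                    ┃$ gi
                         ┃server:             ┃  de
                         ┃# server configurati┃* ma


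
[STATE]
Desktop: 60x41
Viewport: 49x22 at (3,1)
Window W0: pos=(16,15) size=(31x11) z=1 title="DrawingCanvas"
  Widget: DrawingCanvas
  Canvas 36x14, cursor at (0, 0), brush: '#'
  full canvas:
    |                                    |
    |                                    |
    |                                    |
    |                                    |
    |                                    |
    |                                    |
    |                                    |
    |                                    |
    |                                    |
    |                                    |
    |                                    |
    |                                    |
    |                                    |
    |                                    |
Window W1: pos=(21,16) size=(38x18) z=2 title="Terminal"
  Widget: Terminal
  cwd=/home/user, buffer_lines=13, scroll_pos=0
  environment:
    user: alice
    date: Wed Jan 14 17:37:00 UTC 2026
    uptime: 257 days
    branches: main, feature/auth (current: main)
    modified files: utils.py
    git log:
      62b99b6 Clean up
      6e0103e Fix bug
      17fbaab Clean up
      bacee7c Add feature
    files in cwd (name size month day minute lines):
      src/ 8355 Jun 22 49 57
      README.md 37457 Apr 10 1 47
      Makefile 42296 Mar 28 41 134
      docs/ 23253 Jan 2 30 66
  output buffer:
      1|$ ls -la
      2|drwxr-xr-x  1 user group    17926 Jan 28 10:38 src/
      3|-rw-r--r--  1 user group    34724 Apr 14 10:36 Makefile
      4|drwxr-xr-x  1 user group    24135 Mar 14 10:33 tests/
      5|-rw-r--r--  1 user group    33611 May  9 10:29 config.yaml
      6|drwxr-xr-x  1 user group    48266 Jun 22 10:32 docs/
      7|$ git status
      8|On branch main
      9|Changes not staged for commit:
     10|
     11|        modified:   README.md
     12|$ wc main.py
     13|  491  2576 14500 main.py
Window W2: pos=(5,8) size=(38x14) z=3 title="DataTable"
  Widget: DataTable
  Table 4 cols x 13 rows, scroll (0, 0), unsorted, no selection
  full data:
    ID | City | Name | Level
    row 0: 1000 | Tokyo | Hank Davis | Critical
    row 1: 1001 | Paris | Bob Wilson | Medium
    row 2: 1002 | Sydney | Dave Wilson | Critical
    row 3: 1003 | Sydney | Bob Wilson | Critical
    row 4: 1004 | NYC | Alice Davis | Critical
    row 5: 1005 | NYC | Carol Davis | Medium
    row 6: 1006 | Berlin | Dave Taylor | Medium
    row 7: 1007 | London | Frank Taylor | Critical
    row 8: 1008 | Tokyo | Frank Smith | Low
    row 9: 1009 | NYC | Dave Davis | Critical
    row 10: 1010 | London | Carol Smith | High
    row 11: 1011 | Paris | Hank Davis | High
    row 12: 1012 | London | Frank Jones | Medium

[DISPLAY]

                                                 
                                                 
                                                 
                                                 
                                                 
                                                 
                                                 
  ┏━━━━━━━━━━━━━━━━━━━━━━━━━━━━━━━━━━━━┓         
  ┃ DataTable                          ┃         
  ┠────────────────────────────────────┨         
  ┃ID  │City  │Name        │Level      ┃         
  ┃────┼──────┼────────────┼────────   ┃         
  ┃1000│Tokyo │Hank Davis  │Critical   ┃         
  ┃1001│Paris │Bob Wilson  │Medium     ┃         
  ┃1002│Sydney│Dave Wilson │Critical   ┃━━━┓     
  ┃1003│Sydney│Bob Wilson  │Critical   ┃━━━━━━━━━
  ┃1004│NYC   │Alice Davis │Critical   ┃         
  ┃1005│NYC   │Carol Davis │Medium     ┃─────────
  ┃1006│Berlin│Dave Taylor │Medium     ┃         
  ┃1007│London│Frank Taylor│Critical   ┃oup    17
  ┗━━━━━━━━━━━━━━━━━━━━━━━━━━━━━━━━━━━━┛oup    34
             ┃    ┃drwxr-xr-x  1 user group    24


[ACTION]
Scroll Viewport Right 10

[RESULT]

                                                 
                                                 
                                                 
                                                 
                                                 
                                                 
                                                 
━━━━━━━━━━━━━━━━━━━━━━━━━━━━━━━┓                 
Table                          ┃                 
───────────────────────────────┨                 
City  │Name        │Level      ┃                 
──────┼────────────┼────────   ┃                 
Tokyo │Hank Davis  │Critical   ┃                 
Paris │Bob Wilson  │Medium     ┃                 
Sydney│Dave Wilson │Critical   ┃━━━┓             
Sydney│Bob Wilson  │Critical   ┃━━━━━━━━━━━━━━━┓ 
NYC   │Alice Davis │Critical   ┃               ┃ 
NYC   │Carol Davis │Medium     ┃───────────────┨ 
Berlin│Dave Taylor │Medium     ┃               ┃ 
London│Frank Taylor│Critical   ┃oup    17926 Ja┃ 
━━━━━━━━━━━━━━━━━━━━━━━━━━━━━━━┛oup    34724 Ap┃ 
     ┃    ┃drwxr-xr-x  1 user group    24135 Ma┃ 


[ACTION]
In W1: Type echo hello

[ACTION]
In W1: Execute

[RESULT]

                                                 
                                                 
                                                 
                                                 
                                                 
                                                 
                                                 
━━━━━━━━━━━━━━━━━━━━━━━━━━━━━━━┓                 
Table                          ┃                 
───────────────────────────────┨                 
City  │Name        │Level      ┃                 
──────┼────────────┼────────   ┃                 
Tokyo │Hank Davis  │Critical   ┃                 
Paris │Bob Wilson  │Medium     ┃                 
Sydney│Dave Wilson │Critical   ┃━━━┓             
Sydney│Bob Wilson  │Critical   ┃━━━━━━━━━━━━━━━┓ 
NYC   │Alice Davis │Critical   ┃               ┃ 
NYC   │Carol Davis │Medium     ┃───────────────┨ 
Berlin│Dave Taylor │Medium     ┃oup    34724 Ap┃ 
London│Frank Taylor│Critical   ┃oup    24135 Ma┃ 
━━━━━━━━━━━━━━━━━━━━━━━━━━━━━━━┛oup    33611 Ma┃ 
     ┃    ┃drwxr-xr-x  1 user group    48266 Ju┃ 
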